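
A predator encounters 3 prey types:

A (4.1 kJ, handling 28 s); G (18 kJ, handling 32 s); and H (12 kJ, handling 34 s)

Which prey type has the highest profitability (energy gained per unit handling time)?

G

In descending order of E/h:
G: 18/32 = 0.562 kJ/s
H: 12/34 = 0.353 kJ/s
A: 4.1/28 = 0.146 kJ/s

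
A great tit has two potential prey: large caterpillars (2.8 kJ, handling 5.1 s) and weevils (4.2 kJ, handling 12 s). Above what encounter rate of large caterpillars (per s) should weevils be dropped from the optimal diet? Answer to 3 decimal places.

At the threshold, the rate on large caterpillars alone equals the profitability of weevils: λ·2.8/(1 + λ·5.1) = 4.2/12 = 0.35.
Rearranging, λ(2.8 − 0.35×5.1) = 0.35, so λ = 0.35/1.015 = 0.3448 per s.

0.345 per s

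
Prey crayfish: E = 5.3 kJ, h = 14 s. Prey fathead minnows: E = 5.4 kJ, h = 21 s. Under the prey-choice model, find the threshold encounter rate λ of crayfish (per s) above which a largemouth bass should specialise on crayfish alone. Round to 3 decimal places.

The zero-one rule: include fathead minnows iff E₂/h₂ > λE₁/(1+λh₁). Equality gives the switch point.
λE₁h₂ = E₂ + λE₂h₁ ⇒ λ = E₂/(E₁h₂ − E₂h₁) = 5.4/(111.3 − 75.6) = 0.1513 per s.

0.151 per s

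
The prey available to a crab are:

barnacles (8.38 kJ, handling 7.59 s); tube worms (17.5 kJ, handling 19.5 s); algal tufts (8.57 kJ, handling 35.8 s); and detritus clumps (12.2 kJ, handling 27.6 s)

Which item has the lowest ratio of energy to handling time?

algal tufts

Profitability E/h (kJ/s): barnacles = 8.38/7.59 = 1.1, tube worms = 17.5/19.5 = 0.897, algal tufts = 8.57/35.8 = 0.239, detritus clumps = 12.2/27.6 = 0.442.
Ranked: barnacles > tube worms > detritus clumps > algal tufts.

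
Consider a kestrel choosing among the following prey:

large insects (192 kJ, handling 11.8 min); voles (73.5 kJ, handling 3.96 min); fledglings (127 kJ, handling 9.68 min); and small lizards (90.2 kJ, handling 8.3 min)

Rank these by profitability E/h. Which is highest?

Profitability E/h (kJ/min): large insects = 192/11.8 = 16.3, voles = 73.5/3.96 = 18.6, fledglings = 127/9.68 = 13.1, small lizards = 90.2/8.3 = 10.9.
Ranked: voles > large insects > fledglings > small lizards.

voles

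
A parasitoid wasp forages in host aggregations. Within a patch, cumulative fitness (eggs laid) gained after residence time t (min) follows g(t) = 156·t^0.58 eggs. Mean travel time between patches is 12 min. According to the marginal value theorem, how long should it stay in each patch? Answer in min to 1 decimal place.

16.6 min

Optimal t* satisfies g'(t*) = g(t*)/(T + t*).
g'(t) = 0.58·156·t^-0.42. Setting 0.58·156·t^-0.42 = 156·t^0.58/(12+t) gives 0.58(12+t) = t, so 0.42·t = 0.58×12.
t* = 0.58×12/0.42 = 16.57 min.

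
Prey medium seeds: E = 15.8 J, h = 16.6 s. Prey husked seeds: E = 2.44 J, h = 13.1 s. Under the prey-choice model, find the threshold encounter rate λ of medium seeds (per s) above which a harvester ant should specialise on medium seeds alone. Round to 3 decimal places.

The zero-one rule: include husked seeds iff E₂/h₂ > λE₁/(1+λh₁). Equality gives the switch point.
λE₁h₂ = E₂ + λE₂h₁ ⇒ λ = E₂/(E₁h₂ − E₂h₁) = 2.44/(207 − 40.5) = 0.01466 per s.

0.015 per s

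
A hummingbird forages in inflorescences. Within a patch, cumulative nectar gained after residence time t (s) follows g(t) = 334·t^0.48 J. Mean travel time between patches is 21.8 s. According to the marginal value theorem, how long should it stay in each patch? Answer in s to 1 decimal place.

20.1 s

Optimal t* satisfies g'(t*) = g(t*)/(T + t*).
g'(t) = 0.48·334·t^-0.52. Setting 0.48·334·t^-0.52 = 334·t^0.48/(21.8+t) gives 0.48(21.8+t) = t, so 0.52·t = 0.48×21.8.
t* = 0.48×21.8/0.52 = 20.12 s.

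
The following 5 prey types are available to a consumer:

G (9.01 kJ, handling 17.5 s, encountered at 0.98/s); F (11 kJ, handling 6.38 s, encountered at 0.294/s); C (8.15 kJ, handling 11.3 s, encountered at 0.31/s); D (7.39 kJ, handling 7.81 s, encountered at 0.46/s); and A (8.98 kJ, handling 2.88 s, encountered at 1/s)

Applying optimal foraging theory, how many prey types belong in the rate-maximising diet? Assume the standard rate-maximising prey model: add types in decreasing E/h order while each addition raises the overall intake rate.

Rank by E/h (kJ/s): A 3.12, F 1.72, D 0.946, C 0.721, G 0.515. Include each in turn until the next type's E/h falls below the running intake rate.
Rate on top 1: 2.314. F: 1.72 < 2.314 → exclude; stop.
Optimal diet: A — 1 of 5 types.

1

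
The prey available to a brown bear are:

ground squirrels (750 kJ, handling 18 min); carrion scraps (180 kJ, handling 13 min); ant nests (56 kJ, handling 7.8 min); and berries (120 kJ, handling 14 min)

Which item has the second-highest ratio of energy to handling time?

carrion scraps

Profitability E/h (kJ/min): ground squirrels = 750/18 = 41.7, carrion scraps = 180/13 = 13.8, ant nests = 56/7.8 = 7.18, berries = 120/14 = 8.57.
Ranked: ground squirrels > carrion scraps > berries > ant nests.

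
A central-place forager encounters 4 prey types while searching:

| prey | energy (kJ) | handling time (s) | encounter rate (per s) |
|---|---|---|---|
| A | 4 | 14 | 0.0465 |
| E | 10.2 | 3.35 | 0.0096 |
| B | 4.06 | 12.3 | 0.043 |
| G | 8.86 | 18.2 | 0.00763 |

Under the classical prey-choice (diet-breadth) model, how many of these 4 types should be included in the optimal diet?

4

Profitabilities (E/h, kJ/s): E 3.04, G 0.487, B 0.33, A 0.286. Add prey in this order while the next type's profitability exceeds the intake rate on those already taken.
Rate on top 1: 0.09487. G: 0.487 > 0.09487 → include.
Rate on top 2: 0.1413. B: 0.33 > 0.1413 → include.
Rate on top 3: 0.2001. A: 0.286 > 0.2001 → include.
Optimal diet: E, G, B, A — 4 of 4 types.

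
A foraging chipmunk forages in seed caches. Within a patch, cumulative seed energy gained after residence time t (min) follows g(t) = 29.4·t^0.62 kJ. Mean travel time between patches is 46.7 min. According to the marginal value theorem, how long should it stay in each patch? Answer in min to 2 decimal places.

Maximise g(t)/(T+t): set derivative to zero → g'(t)(T+t) = g(t).
g'(t) = 0.62·29.4·t^-0.38. Setting 0.62·29.4·t^-0.38 = 29.4·t^0.62/(46.7+t) gives 0.62(46.7+t) = t, so 0.38·t = 0.62×46.7.
t* = 0.62×46.7/0.38 = 76.19 min.

76.19 min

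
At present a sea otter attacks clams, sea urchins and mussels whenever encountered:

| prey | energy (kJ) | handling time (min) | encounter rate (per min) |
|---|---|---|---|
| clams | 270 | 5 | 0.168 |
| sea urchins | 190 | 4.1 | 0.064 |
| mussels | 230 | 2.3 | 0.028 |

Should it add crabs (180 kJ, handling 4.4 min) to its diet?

Intake rate on the current diet: R = (0.168×270 + 0.064×190 + 0.028×230) / (1 + 0.168×5 + 0.064×4.1 + 0.028×2.3) = 63.96/2.167 = 29.52 kJ/min.
crabs: E/h = 180/4.4 = 40.91 kJ/min.
Since 40.91 > R, including crabs increases the long-run rate.

Yes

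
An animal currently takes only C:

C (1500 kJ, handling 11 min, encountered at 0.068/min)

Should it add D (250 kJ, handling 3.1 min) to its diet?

On C alone, R = ΣλE/(1+Σλh) = 102/1.748 = 58.35 kJ/min.
Profitability of D: 250/3.1 = 80.65 kJ/min.
80.65 > 58.35, so adding D raises the average — include it.

Yes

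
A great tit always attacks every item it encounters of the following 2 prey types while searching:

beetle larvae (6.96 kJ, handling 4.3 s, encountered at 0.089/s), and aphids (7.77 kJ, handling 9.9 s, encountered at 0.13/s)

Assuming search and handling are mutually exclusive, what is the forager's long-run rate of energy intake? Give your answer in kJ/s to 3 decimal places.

0.610 kJ/s

R = (0.089×6.96 + 0.13×7.77) / (1 + 0.089×4.3 + 0.13×9.9) = 1.63/2.67 = 0.6104 kJ/s.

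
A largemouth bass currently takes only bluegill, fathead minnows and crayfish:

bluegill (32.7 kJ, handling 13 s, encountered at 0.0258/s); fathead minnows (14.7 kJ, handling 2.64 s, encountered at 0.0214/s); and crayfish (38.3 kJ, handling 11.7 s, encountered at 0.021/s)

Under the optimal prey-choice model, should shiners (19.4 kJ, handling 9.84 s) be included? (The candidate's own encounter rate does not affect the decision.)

Yes

Intake rate on the current diet: R = (0.0258×32.7 + 0.0214×14.7 + 0.021×38.3) / (1 + 0.0258×13 + 0.0214×2.64 + 0.021×11.7) = 1.963/1.638 = 1.198 kJ/s.
Profitability of shiners: 19.4/9.84 = 1.972 kJ/s.
Since 1.972 > R, including shiners increases the long-run rate.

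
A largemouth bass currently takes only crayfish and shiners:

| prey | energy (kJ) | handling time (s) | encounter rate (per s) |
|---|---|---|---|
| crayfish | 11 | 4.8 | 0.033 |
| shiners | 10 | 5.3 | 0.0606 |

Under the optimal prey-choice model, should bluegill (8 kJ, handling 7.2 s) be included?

Yes

On crayfish and shiners alone, R = ΣλE/(1+Σλh) = 0.969/1.48 = 0.6549 kJ/s.
Profitability of bluegill: 8/7.2 = 1.111 kJ/s.
Since 1.111 > R, including bluegill increases the long-run rate.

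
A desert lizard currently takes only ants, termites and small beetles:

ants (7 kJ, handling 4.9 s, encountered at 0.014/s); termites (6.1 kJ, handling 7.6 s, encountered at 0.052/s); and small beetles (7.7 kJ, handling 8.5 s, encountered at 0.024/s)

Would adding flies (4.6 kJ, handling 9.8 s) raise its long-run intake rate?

Yes

Intake rate on the current diet: R = (0.014×7 + 0.052×6.1 + 0.024×7.7) / (1 + 0.014×4.9 + 0.052×7.6 + 0.024×8.5) = 0.6/1.668 = 0.3598 kJ/s.
Profitability of flies: 4.6/9.8 = 0.4694 kJ/s.
Since 0.4694 > R, including flies increases the long-run rate.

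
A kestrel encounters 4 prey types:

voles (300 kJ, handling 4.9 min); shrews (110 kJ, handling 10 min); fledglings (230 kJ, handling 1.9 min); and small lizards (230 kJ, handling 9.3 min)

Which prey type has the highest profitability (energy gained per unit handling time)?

fledglings

Profitability E/h (kJ/min): voles = 300/4.9 = 61.2, shrews = 110/10 = 11, fledglings = 230/1.9 = 121, small lizards = 230/9.3 = 24.7.
Ranked: fledglings > voles > small lizards > shrews.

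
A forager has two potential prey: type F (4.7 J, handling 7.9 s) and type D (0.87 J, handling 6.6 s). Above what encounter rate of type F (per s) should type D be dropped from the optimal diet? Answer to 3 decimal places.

0.036 per s

Drop type D once their profitability E₂/h₂ falls below the rate achievable on type F alone: E₂/h₂ = λE₁/(1 + λh₁).
Solve for λ: λE₁h₂ = E₂(1 + λh₁) → λ(E₁h₂ − E₂h₁) = E₂ → λ = E₂/(E₁h₂ − E₂h₁).
λ = 0.87/(4.7×6.6 − 0.87×7.9) = 0.87/24.15 = 0.03603 per s.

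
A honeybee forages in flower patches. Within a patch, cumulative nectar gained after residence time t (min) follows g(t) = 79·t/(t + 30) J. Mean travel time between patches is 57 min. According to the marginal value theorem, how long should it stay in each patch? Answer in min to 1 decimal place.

41.4 min

By the marginal value theorem, leave when the instantaneous gain rate g'(t) equals the habitat-wide average g(t)/(T + t).
g'(t) = 79·30/(t + 30)². Setting 79·30/(t+30)² = 79t/[(t+30)(57+t)] gives 30(57+t) = t(t+30), so t² = 30×57 = 1710.
t* = √1710 = 41.35 min.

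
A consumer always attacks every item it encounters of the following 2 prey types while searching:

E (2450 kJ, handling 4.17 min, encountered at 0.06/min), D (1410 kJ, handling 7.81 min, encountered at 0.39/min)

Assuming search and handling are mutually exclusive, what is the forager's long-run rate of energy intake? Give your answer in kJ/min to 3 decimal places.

162.217 kJ/min

Energy encountered per unit search time: 0.06×2450 + 0.39×1410 = 696.9 kJ/min.
Handling time per unit search time: 0.06×4.17 + 0.39×7.81 = 3.296.
Rate = 696.9/(1 + 3.296) = 162.2 kJ/min.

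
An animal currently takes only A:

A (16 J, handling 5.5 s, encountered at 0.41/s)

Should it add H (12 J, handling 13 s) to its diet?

Current rate: (0.41×16)/(1 + 0.41×5.5) = 2.015 J/s.
Profitability of H: 12/13 = 0.9231 J/s.
Since 0.9231 < R, time spent handling H is better spent searching.

No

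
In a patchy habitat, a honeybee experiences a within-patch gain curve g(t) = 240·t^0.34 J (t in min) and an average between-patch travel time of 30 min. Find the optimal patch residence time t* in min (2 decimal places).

By the marginal value theorem, leave when the instantaneous gain rate g'(t) equals the habitat-wide average g(t)/(T + t).
g'(t) = 0.34·240·t^-0.66. Setting 0.34·240·t^-0.66 = 240·t^0.34/(30+t) gives 0.34(30+t) = t, so 0.66·t = 0.34×30.
t* = 0.34×30/0.66 = 15.45 min.

15.45 min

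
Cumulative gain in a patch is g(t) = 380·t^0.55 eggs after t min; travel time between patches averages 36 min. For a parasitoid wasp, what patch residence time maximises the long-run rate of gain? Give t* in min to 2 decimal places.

Optimal t* satisfies g'(t*) = g(t*)/(T + t*).
g'(t) = 0.55·380·t^-0.45. Setting 0.55·380·t^-0.45 = 380·t^0.55/(36+t) gives 0.55(36+t) = t, so 0.45·t = 0.55×36.
t* = 0.55×36/0.45 = 44 min.

44.00 min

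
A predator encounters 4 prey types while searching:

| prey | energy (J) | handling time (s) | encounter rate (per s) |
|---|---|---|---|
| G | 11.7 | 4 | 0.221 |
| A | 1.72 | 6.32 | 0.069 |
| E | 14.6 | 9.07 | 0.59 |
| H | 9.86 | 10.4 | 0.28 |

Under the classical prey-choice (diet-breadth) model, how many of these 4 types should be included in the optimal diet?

Rank by E/h (J/s): G 2.92, E 1.61, H 0.948, A 0.272. Include each in turn until the next type's E/h falls below the running intake rate.
Rate on top 1: 1.372. E: 1.61 > 1.372 → include.
Rate on top 2: 1.548. H: 0.948 < 1.548 → exclude; stop.
Optimal diet: G, E — 2 of 4 types.

2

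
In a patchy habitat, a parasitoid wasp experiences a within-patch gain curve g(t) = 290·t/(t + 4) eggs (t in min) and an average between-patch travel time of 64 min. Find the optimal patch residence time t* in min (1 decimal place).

16.0 min

Optimal t* satisfies g'(t*) = g(t*)/(T + t*).
g'(t) = 290·4/(t + 4)². Setting 290·4/(t+4)² = 290t/[(t+4)(64+t)] gives 4(64+t) = t(t+4), so t² = 4×64 = 256.
t* = √256 = 16 min.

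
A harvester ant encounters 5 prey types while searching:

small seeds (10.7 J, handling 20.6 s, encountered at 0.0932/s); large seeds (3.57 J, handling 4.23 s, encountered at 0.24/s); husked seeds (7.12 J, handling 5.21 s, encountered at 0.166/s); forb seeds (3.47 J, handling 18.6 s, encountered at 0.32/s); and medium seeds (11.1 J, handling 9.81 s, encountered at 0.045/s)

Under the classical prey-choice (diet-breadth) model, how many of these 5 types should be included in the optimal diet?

3

Rank by E/h (J/s): husked seeds 1.37, medium seeds 1.13, large seeds 0.844, small seeds 0.519, forb seeds 0.187. Include each in turn until the next type's E/h falls below the running intake rate.
Rate on top 1: 0.6338. medium seeds: 1.13 > 0.6338 → include.
Rate on top 2: 0.7291. large seeds: 0.844 > 0.7291 → include.
Rate on top 3: 0.7642. small seeds: 0.519 < 0.7642 → exclude; stop.
Optimal diet: husked seeds, medium seeds, large seeds — 3 of 5 types.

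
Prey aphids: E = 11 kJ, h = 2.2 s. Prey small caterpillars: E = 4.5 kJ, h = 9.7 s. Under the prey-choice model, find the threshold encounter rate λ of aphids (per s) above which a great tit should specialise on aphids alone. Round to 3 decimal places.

Drop small caterpillars once their profitability E₂/h₂ falls below the rate achievable on aphids alone: E₂/h₂ = λE₁/(1 + λh₁).
Solve for λ: λE₁h₂ = E₂(1 + λh₁) → λ(E₁h₂ − E₂h₁) = E₂ → λ = E₂/(E₁h₂ − E₂h₁).
λ = 4.5/(11×9.7 − 4.5×2.2) = 4.5/96.8 = 0.04649 per s.

0.046 per s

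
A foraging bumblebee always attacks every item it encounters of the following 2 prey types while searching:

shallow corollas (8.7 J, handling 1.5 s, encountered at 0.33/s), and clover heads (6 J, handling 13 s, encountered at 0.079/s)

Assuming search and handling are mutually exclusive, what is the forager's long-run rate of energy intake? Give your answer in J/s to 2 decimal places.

R = (0.33×8.7 + 0.079×6) / (1 + 0.33×1.5 + 0.079×13) = 3.345/2.522 = 1.326 J/s.

1.33 J/s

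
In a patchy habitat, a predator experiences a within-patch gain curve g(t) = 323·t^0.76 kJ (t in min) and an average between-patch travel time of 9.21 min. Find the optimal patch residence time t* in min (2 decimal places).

Optimal t* satisfies g'(t*) = g(t*)/(T + t*).
g'(t) = 0.76·323·t^-0.24. Setting 0.76·323·t^-0.24 = 323·t^0.76/(9.21+t) gives 0.76(9.21+t) = t, so 0.24·t = 0.76×9.21.
t* = 0.76×9.21/0.24 = 29.17 min.

29.17 min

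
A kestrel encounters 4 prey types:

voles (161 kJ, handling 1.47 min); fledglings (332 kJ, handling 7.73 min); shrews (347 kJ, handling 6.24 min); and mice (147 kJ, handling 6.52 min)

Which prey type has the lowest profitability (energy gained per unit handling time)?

mice

In descending order of E/h:
voles: 161/1.47 = 110 kJ/min
shrews: 347/6.24 = 55.6 kJ/min
fledglings: 332/7.73 = 42.9 kJ/min
mice: 147/6.52 = 22.5 kJ/min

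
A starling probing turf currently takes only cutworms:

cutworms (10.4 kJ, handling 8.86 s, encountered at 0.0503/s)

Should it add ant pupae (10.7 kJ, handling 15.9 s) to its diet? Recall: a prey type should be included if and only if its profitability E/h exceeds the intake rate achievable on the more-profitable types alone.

Yes

Current rate: (0.0503×10.4)/(1 + 0.0503×8.86) = 0.3619 kJ/s.
Profitability of ant pupae: 10.7/15.9 = 0.673 kJ/s.
0.673 > 0.3619, so adding ant pupae raises the average — include it.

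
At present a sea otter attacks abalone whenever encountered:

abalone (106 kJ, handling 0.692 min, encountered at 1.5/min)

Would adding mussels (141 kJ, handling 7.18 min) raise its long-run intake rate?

No

Intake rate on the current diet: R = (1.5×106) / (1 + 1.5×0.692) = 159/2.038 = 78.02 kJ/min.
mussels: E/h = 141/7.18 = 19.64 kJ/min.
19.64 < 78.02, so adding mussels would lower the average — exclude it.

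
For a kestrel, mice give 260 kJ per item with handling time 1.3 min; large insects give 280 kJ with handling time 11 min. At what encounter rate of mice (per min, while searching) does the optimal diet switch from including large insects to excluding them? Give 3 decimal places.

The zero-one rule: include large insects iff E₂/h₂ > λE₁/(1+λh₁). Equality gives the switch point.
λE₁h₂ = E₂ + λE₂h₁ ⇒ λ = E₂/(E₁h₂ − E₂h₁) = 280/(2860 − 364) = 0.1122 per min.

0.112 per min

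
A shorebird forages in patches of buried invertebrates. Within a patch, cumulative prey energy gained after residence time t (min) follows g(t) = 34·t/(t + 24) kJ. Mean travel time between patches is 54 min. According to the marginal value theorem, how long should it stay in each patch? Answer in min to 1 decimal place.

36.0 min

Maximise g(t)/(T+t): set derivative to zero → g'(t)(T+t) = g(t).
g'(t) = 34·24/(t + 24)². Setting 34·24/(t+24)² = 34t/[(t+24)(54+t)] gives 24(54+t) = t(t+24), so t² = 24×54 = 1296.
t* = √1296 = 36 min.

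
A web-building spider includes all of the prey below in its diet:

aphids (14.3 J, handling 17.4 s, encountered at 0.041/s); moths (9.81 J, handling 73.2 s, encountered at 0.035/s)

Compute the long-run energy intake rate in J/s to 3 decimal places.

R = (0.041×14.3 + 0.035×9.81) / (1 + 0.041×17.4 + 0.035×73.2) = 0.9297/4.275 = 0.2174 J/s.

0.217 J/s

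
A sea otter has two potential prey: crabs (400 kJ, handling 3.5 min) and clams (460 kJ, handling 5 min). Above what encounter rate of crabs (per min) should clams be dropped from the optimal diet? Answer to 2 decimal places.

Drop clams once their profitability E₂/h₂ falls below the rate achievable on crabs alone: E₂/h₂ = λE₁/(1 + λh₁).
Solve for λ: λE₁h₂ = E₂(1 + λh₁) → λ(E₁h₂ − E₂h₁) = E₂ → λ = E₂/(E₁h₂ − E₂h₁).
λ = 460/(400×5 − 460×3.5) = 460/390 = 1.179 per min.

1.18 per min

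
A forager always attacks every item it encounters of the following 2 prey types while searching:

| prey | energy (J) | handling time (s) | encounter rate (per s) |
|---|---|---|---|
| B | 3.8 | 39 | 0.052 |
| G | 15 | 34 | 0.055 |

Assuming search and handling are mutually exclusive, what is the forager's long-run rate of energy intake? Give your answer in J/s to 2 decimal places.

0.21 J/s

R = Σλ_iE_i / (1 + Σλ_ih_i)
Numerator: 0.052×3.8 + 0.055×15 = 1.023
Denominator: 1 + 0.052×39 + 0.055×34 = 4.898
R = 1.023/4.898 = 0.2088 J/s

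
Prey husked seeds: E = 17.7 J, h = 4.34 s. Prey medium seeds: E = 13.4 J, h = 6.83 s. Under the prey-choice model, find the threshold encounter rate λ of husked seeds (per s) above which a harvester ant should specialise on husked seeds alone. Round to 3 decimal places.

0.214 per s

The zero-one rule: include medium seeds iff E₂/h₂ > λE₁/(1+λh₁). Equality gives the switch point.
λE₁h₂ = E₂ + λE₂h₁ ⇒ λ = E₂/(E₁h₂ − E₂h₁) = 13.4/(120.9 − 58.16) = 0.2136 per s.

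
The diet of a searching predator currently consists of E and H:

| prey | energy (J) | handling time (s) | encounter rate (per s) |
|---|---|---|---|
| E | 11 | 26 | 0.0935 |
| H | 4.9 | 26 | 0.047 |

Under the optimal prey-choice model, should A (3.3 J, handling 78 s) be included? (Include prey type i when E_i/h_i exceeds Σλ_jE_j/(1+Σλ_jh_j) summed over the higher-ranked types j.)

No

On E and H alone, R = ΣλE/(1+Σλh) = 1.259/4.653 = 0.2705 J/s.
Profitability of A: 3.3/78 = 0.04231 J/s.
Since 0.04231 < R, time spent handling A is better spent searching.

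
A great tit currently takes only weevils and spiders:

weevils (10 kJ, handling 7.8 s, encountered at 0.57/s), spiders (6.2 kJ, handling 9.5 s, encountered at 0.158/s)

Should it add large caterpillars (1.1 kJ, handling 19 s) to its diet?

No

On weevils and spiders alone, R = ΣλE/(1+Σλh) = 6.68/6.947 = 0.9615 kJ/s.
large caterpillars: E/h = 1.1/19 = 0.05789 kJ/s.
0.05789 < 0.9615, so adding large caterpillars would lower the average — exclude it.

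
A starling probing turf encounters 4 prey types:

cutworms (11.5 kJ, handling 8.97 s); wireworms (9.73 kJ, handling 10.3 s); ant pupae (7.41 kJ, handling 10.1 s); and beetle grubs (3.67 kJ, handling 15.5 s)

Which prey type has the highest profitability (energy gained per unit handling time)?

Profitability E/h (kJ/s): cutworms = 11.5/8.97 = 1.28, wireworms = 9.73/10.3 = 0.945, ant pupae = 7.41/10.1 = 0.734, beetle grubs = 3.67/15.5 = 0.237.
Ranked: cutworms > wireworms > ant pupae > beetle grubs.

cutworms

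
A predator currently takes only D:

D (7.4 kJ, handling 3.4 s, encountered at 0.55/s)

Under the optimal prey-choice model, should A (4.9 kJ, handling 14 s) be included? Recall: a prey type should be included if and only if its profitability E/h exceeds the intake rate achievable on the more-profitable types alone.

No

Current rate: (0.55×7.4)/(1 + 0.55×3.4) = 1.418 kJ/s.
Profitability of A: 4.9/14 = 0.35 kJ/s.
0.35 < 1.418, so adding A would lower the average — exclude it.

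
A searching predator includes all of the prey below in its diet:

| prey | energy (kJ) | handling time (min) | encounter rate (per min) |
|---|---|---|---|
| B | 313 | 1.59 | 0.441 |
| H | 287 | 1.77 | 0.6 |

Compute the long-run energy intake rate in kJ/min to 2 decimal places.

112.27 kJ/min

R = (0.441×313 + 0.6×287) / (1 + 0.441×1.59 + 0.6×1.77) = 310.2/2.763 = 112.3 kJ/min.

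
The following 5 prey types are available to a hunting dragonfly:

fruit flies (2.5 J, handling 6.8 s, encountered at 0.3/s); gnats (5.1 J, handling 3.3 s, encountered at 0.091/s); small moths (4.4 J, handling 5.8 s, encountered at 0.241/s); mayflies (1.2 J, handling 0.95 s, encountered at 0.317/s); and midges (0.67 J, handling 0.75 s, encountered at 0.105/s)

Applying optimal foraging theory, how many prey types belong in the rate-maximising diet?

4

Profitabilities (E/h, J/s): gnats 1.55, mayflies 1.26, midges 0.893, small moths 0.759, fruit flies 0.368. Add prey in this order while the next type's profitability exceeds the intake rate on those already taken.
Rate on top 1: 0.3569. mayflies: 1.26 > 0.3569 → include.
Rate on top 2: 0.5273. midges: 0.893 > 0.5273 → include.
Rate on top 3: 0.5445. small moths: 0.759 > 0.5445 → include.
Rate on top 4: 0.6417. fruit flies: 0.368 < 0.6417 → exclude; stop.
Optimal diet: gnats, mayflies, midges, small moths — 4 of 5 types.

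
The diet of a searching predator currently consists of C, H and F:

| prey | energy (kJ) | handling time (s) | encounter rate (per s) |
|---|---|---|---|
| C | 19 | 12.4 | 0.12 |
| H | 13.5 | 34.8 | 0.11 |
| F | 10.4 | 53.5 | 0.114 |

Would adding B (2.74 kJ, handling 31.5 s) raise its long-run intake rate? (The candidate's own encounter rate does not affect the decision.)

Intake rate on the current diet: R = (0.12×19 + 0.11×13.5 + 0.114×10.4) / (1 + 0.12×12.4 + 0.11×34.8 + 0.114×53.5) = 4.951/12.41 = 0.3988 kJ/s.
B: E/h = 2.74/31.5 = 0.08698 kJ/s.
0.08698 < 0.3988, so adding B would lower the average — exclude it.

No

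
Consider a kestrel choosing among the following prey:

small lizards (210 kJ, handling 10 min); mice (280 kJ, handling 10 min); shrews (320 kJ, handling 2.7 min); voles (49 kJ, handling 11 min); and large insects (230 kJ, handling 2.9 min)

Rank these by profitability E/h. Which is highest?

Profitability E/h (kJ/min): small lizards = 210/10 = 21, mice = 280/10 = 28, shrews = 320/2.7 = 119, voles = 49/11 = 4.45, large insects = 230/2.9 = 79.3.
Ranked: shrews > large insects > mice > small lizards > voles.

shrews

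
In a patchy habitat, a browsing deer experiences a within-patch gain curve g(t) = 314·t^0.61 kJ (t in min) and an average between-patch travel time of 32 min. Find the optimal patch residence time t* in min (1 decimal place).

50.1 min

Optimal t* satisfies g'(t*) = g(t*)/(T + t*).
g'(t) = 0.61·314·t^-0.39. Setting 0.61·314·t^-0.39 = 314·t^0.61/(32+t) gives 0.61(32+t) = t, so 0.39·t = 0.61×32.
t* = 0.61×32/0.39 = 50.05 min.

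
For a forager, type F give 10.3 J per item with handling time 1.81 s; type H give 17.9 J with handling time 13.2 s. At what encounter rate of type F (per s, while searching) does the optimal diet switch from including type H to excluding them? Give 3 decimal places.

0.173 per s

Drop type H once their profitability E₂/h₂ falls below the rate achievable on type F alone: E₂/h₂ = λE₁/(1 + λh₁).
Solve for λ: λE₁h₂ = E₂(1 + λh₁) → λ(E₁h₂ − E₂h₁) = E₂ → λ = E₂/(E₁h₂ − E₂h₁).
λ = 17.9/(10.3×13.2 − 17.9×1.81) = 17.9/103.6 = 0.1728 per s.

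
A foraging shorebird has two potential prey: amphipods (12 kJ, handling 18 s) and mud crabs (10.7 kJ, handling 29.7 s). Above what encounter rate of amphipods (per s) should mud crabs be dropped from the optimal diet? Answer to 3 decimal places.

At the threshold, the rate on amphipods alone equals the profitability of mud crabs: λ·12/(1 + λ·18) = 10.7/29.7 = 0.3603.
Rearranging, λ(12 − 0.3603×18) = 0.3603, so λ = 0.3603/5.515 = 0.06532 per s.

0.065 per s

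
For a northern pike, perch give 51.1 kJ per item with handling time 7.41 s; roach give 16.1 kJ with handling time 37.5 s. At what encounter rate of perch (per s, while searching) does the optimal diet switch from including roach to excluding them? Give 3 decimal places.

Drop roach once their profitability E₂/h₂ falls below the rate achievable on perch alone: E₂/h₂ = λE₁/(1 + λh₁).
Solve for λ: λE₁h₂ = E₂(1 + λh₁) → λ(E₁h₂ − E₂h₁) = E₂ → λ = E₂/(E₁h₂ − E₂h₁).
λ = 16.1/(51.1×37.5 − 16.1×7.41) = 16.1/1797 = 0.00896 per s.

0.009 per s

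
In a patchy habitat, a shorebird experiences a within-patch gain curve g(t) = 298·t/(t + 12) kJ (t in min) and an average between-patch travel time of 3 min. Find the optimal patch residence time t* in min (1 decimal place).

6.0 min

Maximise g(t)/(T+t): set derivative to zero → g'(t)(T+t) = g(t).
g'(t) = 298·12/(t + 12)². Setting 298·12/(t+12)² = 298t/[(t+12)(3+t)] gives 12(3+t) = t(t+12), so t² = 12×3 = 36.
t* = √36 = 6 min.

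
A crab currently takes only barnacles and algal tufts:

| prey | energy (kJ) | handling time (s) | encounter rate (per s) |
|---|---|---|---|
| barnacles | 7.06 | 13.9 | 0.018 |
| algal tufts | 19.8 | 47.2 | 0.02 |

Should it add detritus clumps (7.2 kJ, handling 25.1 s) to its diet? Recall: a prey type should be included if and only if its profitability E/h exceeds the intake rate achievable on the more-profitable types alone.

Yes

On barnacles and algal tufts alone, R = ΣλE/(1+Σλh) = 0.5231/2.194 = 0.2384 kJ/s.
detritus clumps: E/h = 7.2/25.1 = 0.2869 kJ/s.
0.2869 > 0.2384, so adding detritus clumps raises the average — include it.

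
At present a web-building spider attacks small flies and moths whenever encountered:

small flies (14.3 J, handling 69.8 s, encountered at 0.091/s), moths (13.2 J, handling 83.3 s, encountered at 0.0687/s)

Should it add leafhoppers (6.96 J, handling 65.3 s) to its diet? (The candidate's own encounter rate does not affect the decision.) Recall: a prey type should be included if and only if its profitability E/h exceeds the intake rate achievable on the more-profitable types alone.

Current rate: (0.091×14.3 + 0.0687×13.2)/(1 + 0.091×69.8 + 0.0687×83.3) = 0.1689 J/s.
leafhoppers: E/h = 6.96/65.3 = 0.1066 J/s.
Since 0.1066 < R, time spent handling leafhoppers is better spent searching.

No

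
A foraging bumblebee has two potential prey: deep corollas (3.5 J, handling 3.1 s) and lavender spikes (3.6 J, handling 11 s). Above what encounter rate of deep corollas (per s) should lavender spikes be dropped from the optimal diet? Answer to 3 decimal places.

The zero-one rule: include lavender spikes iff E₂/h₂ > λE₁/(1+λh₁). Equality gives the switch point.
λE₁h₂ = E₂ + λE₂h₁ ⇒ λ = E₂/(E₁h₂ − E₂h₁) = 3.6/(38.5 − 11.16) = 0.1317 per s.

0.132 per s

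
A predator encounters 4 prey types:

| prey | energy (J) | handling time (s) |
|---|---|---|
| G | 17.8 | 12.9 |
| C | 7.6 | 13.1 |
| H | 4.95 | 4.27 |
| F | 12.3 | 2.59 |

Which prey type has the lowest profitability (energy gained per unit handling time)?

Profitability E/h (J/s): G = 17.8/12.9 = 1.38, C = 7.6/13.1 = 0.58, H = 4.95/4.27 = 1.16, F = 12.3/2.59 = 4.75.
Ranked: F > G > H > C.

C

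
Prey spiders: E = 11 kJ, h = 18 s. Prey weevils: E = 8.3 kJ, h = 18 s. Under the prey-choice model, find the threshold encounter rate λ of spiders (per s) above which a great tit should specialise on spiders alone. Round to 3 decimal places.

0.171 per s

At the threshold, the rate on spiders alone equals the profitability of weevils: λ·11/(1 + λ·18) = 8.3/18 = 0.4611.
Rearranging, λ(11 − 0.4611×18) = 0.4611, so λ = 0.4611/2.7 = 0.1708 per s.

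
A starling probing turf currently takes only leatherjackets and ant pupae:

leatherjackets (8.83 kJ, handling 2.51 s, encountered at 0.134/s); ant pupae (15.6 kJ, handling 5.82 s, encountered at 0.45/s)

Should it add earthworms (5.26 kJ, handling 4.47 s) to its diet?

Current rate: (0.134×8.83 + 0.45×15.6)/(1 + 0.134×2.51 + 0.45×5.82) = 2.074 kJ/s.
Profitability of earthworms: 5.26/4.47 = 1.177 kJ/s.
1.177 < 2.074, so adding earthworms would lower the average — exclude it.

No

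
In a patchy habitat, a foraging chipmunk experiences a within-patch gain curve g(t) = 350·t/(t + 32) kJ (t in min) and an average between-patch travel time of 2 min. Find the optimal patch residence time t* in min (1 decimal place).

8.0 min

By the marginal value theorem, leave when the instantaneous gain rate g'(t) equals the habitat-wide average g(t)/(T + t).
g'(t) = 350·32/(t + 32)². Setting 350·32/(t+32)² = 350t/[(t+32)(2+t)] gives 32(2+t) = t(t+32), so t² = 32×2 = 64.
t* = √64 = 8 min.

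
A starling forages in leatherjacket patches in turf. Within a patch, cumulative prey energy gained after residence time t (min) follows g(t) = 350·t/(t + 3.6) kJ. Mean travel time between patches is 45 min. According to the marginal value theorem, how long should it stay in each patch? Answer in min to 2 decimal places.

12.73 min

Optimal t* satisfies g'(t*) = g(t*)/(T + t*).
g'(t) = 350·3.6/(t + 3.6)². Setting 350·3.6/(t+3.6)² = 350t/[(t+3.6)(45+t)] gives 3.6(45+t) = t(t+3.6), so t² = 3.6×45 = 162.
t* = √162 = 12.73 min.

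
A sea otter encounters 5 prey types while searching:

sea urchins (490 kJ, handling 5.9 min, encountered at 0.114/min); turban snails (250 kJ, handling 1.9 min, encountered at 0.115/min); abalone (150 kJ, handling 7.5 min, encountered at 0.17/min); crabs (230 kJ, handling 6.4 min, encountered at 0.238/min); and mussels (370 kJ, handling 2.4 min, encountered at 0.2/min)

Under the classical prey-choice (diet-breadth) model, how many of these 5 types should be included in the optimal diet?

E/h in descending order: mussels 154, turban snails 132, sea urchins 83.1, crabs 35.9, abalone 20 kJ/min. The optimal diet is the largest prefix of this list for which every included type satisfies E_i/h_i > R on the types above it.
Rate on top 1: 50. turban snails: 132 > 50 → include.
Rate on top 2: 60.49. sea urchins: 83.1 > 60.49 → include.
Rate on top 3: 66.89. crabs: 35.9 < 66.89 → exclude; stop.
Optimal diet: mussels, turban snails, sea urchins — 3 of 5 types.

3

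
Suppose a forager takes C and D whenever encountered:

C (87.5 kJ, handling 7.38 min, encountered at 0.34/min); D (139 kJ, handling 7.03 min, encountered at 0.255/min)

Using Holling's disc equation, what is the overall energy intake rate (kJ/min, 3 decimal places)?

R = (0.34×87.5 + 0.255×139) / (1 + 0.34×7.38 + 0.255×7.03) = 65.2/5.302 = 12.3 kJ/min.

12.297 kJ/min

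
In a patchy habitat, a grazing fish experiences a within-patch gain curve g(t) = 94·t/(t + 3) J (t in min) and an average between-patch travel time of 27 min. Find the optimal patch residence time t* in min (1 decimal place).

By the marginal value theorem, leave when the instantaneous gain rate g'(t) equals the habitat-wide average g(t)/(T + t).
g'(t) = 94·3/(t + 3)². Setting 94·3/(t+3)² = 94t/[(t+3)(27+t)] gives 3(27+t) = t(t+3), so t² = 3×27 = 81.
t* = √81 = 9 min.

9.0 min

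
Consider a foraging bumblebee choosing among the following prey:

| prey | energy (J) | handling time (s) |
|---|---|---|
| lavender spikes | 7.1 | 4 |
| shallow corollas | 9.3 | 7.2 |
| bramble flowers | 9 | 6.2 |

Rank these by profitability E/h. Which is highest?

lavender spikes

Profitability E/h (J/s): lavender spikes = 7.1/4 = 1.77, shallow corollas = 9.3/7.2 = 1.29, bramble flowers = 9/6.2 = 1.45.
Ranked: lavender spikes > bramble flowers > shallow corollas.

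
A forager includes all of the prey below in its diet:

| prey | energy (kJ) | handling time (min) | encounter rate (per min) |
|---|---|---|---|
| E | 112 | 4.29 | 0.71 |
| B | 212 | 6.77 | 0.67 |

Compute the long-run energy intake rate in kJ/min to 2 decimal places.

25.82 kJ/min

Energy encountered per unit search time: 0.71×112 + 0.67×212 = 221.6 kJ/min.
Handling time per unit search time: 0.71×4.29 + 0.67×6.77 = 7.582.
Rate = 221.6/(1 + 7.582) = 25.82 kJ/min.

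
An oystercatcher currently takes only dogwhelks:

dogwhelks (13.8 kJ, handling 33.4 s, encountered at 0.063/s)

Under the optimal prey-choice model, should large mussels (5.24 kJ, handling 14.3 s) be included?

Intake rate on the current diet: R = (0.063×13.8) / (1 + 0.063×33.4) = 0.8694/3.104 = 0.2801 kJ/s.
Profitability of large mussels: 5.24/14.3 = 0.3664 kJ/s.
0.3664 > 0.2801, so adding large mussels raises the average — include it.

Yes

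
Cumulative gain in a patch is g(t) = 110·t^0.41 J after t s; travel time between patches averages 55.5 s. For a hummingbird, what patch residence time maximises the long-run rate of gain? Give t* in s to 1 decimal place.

By the marginal value theorem, leave when the instantaneous gain rate g'(t) equals the habitat-wide average g(t)/(T + t).
g'(t) = 0.41·110·t^-0.59. Setting 0.41·110·t^-0.59 = 110·t^0.41/(55.5+t) gives 0.41(55.5+t) = t, so 0.59·t = 0.41×55.5.
t* = 0.41×55.5/0.59 = 38.57 s.

38.6 s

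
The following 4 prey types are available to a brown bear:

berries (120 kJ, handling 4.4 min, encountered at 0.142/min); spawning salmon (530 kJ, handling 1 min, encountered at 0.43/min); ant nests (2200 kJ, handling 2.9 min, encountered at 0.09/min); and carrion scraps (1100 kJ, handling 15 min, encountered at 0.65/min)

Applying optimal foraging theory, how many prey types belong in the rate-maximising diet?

Rank by E/h (kJ/min): ant nests 759, spawning salmon 530, carrion scraps 73.3, berries 27.3. Include each in turn until the next type's E/h falls below the running intake rate.
Rate on top 1: 157. spawning salmon: 530 > 157 → include.
Rate on top 2: 251.9. carrion scraps: 73.3 < 251.9 → exclude; stop.
Optimal diet: ant nests, spawning salmon — 2 of 4 types.

2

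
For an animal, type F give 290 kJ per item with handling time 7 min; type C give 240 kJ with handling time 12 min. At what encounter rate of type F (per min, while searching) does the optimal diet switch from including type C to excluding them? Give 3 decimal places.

The zero-one rule: include type C iff E₂/h₂ > λE₁/(1+λh₁). Equality gives the switch point.
λE₁h₂ = E₂ + λE₂h₁ ⇒ λ = E₂/(E₁h₂ − E₂h₁) = 240/(3480 − 1680) = 0.1333 per min.

0.133 per min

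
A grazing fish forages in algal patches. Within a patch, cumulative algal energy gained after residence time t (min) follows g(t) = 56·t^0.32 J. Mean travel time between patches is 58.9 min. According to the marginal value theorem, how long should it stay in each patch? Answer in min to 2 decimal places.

Maximise g(t)/(T+t): set derivative to zero → g'(t)(T+t) = g(t).
g'(t) = 0.32·56·t^-0.68. Setting 0.32·56·t^-0.68 = 56·t^0.32/(58.9+t) gives 0.32(58.9+t) = t, so 0.68·t = 0.32×58.9.
t* = 0.32×58.9/0.68 = 27.72 min.

27.72 min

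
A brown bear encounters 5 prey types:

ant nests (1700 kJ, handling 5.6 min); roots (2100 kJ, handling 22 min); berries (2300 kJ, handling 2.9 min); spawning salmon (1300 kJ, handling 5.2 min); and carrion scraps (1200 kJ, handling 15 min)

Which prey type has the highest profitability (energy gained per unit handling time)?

Profitability E/h (kJ/min): ant nests = 1700/5.6 = 304, roots = 2100/22 = 95.5, berries = 2300/2.9 = 793, spawning salmon = 1300/5.2 = 250, carrion scraps = 1200/15 = 80.
Ranked: berries > ant nests > spawning salmon > roots > carrion scraps.

berries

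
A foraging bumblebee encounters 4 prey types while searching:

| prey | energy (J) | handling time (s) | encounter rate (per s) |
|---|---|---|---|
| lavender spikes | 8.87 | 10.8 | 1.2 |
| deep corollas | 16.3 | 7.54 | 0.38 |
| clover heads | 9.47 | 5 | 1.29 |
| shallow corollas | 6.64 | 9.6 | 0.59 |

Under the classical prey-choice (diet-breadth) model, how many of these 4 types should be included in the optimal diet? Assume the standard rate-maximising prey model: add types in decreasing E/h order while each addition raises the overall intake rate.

Profitabilities (E/h, J/s): deep corollas 2.16, clover heads 1.89, lavender spikes 0.821, shallow corollas 0.692. Add prey in this order while the next type's profitability exceeds the intake rate on those already taken.
Rate on top 1: 1.603. clover heads: 1.89 > 1.603 → include.
Rate on top 2: 1.785. lavender spikes: 0.821 < 1.785 → exclude; stop.
Optimal diet: deep corollas, clover heads — 2 of 4 types.

2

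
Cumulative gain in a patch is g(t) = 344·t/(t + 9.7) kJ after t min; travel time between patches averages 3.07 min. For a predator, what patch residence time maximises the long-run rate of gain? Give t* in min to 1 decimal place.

5.5 min

Maximise g(t)/(T+t): set derivative to zero → g'(t)(T+t) = g(t).
g'(t) = 344·9.7/(t + 9.7)². Setting 344·9.7/(t+9.7)² = 344t/[(t+9.7)(3.07+t)] gives 9.7(3.07+t) = t(t+9.7), so t² = 9.7×3.07 = 29.78.
t* = √29.78 = 5.457 min.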